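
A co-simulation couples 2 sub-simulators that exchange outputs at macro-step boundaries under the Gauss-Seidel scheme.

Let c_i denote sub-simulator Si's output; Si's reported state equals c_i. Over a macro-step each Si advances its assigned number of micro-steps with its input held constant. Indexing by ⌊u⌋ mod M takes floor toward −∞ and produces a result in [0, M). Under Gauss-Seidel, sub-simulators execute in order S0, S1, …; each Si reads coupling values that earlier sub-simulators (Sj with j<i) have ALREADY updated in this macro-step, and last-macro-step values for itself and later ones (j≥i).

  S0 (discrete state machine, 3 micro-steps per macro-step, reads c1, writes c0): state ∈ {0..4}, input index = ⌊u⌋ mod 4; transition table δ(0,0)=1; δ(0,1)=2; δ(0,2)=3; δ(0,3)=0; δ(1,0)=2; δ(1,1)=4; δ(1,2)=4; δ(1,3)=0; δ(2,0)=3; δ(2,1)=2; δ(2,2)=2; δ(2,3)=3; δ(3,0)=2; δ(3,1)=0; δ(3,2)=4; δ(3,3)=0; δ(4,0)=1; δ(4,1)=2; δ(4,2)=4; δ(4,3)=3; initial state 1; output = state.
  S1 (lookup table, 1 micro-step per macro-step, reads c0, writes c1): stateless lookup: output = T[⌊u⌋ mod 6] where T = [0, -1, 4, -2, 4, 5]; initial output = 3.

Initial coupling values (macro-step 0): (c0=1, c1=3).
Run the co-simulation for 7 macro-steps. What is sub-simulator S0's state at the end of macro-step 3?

macro 1: S0 reads c1=3 → after 3×micro: 0; S1 reads c0=0 → after 1×micro: 0 ⇒ (c0=0, c1=0)
macro 2: S0 reads c1=0 → after 3×micro: 3; S1 reads c0=3 → after 1×micro: -2 ⇒ (c0=3, c1=-2)
macro 3: S0 reads c1=-2 → after 3×micro: 4; S1 reads c0=4 → after 1×micro: 4 ⇒ (c0=4, c1=4)
macro 4: S0 reads c1=4 → after 3×micro: 3; S1 reads c0=3 → after 1×micro: -2 ⇒ (c0=3, c1=-2)
macro 5: S0 reads c1=-2 → after 3×micro: 4; S1 reads c0=4 → after 1×micro: 4 ⇒ (c0=4, c1=4)
macro 6: S0 reads c1=4 → after 3×micro: 3; S1 reads c0=3 → after 1×micro: -2 ⇒ (c0=3, c1=-2)
macro 7: S0 reads c1=-2 → after 3×micro: 4; S1 reads c0=4 → after 1×micro: 4 ⇒ (c0=4, c1=4)

S0 state at macro-step 3 = 4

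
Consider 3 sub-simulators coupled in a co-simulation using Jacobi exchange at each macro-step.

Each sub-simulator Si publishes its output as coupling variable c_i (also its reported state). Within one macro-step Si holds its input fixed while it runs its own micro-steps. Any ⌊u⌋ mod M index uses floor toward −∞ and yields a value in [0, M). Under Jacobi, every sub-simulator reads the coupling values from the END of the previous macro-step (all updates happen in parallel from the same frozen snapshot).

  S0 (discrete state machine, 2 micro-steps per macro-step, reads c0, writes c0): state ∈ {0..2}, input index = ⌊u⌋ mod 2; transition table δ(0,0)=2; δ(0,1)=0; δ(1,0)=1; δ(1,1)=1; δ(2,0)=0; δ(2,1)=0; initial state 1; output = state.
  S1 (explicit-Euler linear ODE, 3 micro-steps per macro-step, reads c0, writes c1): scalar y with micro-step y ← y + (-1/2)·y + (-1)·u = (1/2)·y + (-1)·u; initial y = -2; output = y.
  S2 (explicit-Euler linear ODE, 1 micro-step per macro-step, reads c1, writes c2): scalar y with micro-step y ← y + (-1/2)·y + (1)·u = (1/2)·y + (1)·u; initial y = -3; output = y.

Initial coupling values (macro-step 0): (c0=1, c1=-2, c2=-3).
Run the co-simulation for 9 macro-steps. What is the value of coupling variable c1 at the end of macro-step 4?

macro 1: S0 reads c0=1 → after 2×micro: 1; S1 reads c0=1 → after 3×micro: -2; S2 reads c1=-2 → after 1×micro: -7/2 ⇒ (c0=1, c1=-2, c2=-7/2)
macro 2: S0 reads c0=1 → after 2×micro: 1; S1 reads c0=1 → after 3×micro: -2; S2 reads c1=-2 → after 1×micro: -15/4 ⇒ (c0=1, c1=-2, c2=-15/4)
macro 3: S0 reads c0=1 → after 2×micro: 1; S1 reads c0=1 → after 3×micro: -2; S2 reads c1=-2 → after 1×micro: -31/8 ⇒ (c0=1, c1=-2, c2=-31/8)
macro 4: S0 reads c0=1 → after 2×micro: 1; S1 reads c0=1 → after 3×micro: -2; S2 reads c1=-2 → after 1×micro: -63/16 ⇒ (c0=1, c1=-2, c2=-63/16)
macro 5: S0 reads c0=1 → after 2×micro: 1; S1 reads c0=1 → after 3×micro: -2; S2 reads c1=-2 → after 1×micro: -127/32 ⇒ (c0=1, c1=-2, c2=-127/32)
macro 6: S0 reads c0=1 → after 2×micro: 1; S1 reads c0=1 → after 3×micro: -2; S2 reads c1=-2 → after 1×micro: -255/64 ⇒ (c0=1, c1=-2, c2=-255/64)
macro 7: S0 reads c0=1 → after 2×micro: 1; S1 reads c0=1 → after 3×micro: -2; S2 reads c1=-2 → after 1×micro: -511/128 ⇒ (c0=1, c1=-2, c2=-511/128)
macro 8: S0 reads c0=1 → after 2×micro: 1; S1 reads c0=1 → after 3×micro: -2; S2 reads c1=-2 → after 1×micro: -1023/256 ⇒ (c0=1, c1=-2, c2=-1023/256)
macro 9: S0 reads c0=1 → after 2×micro: 1; S1 reads c0=1 → after 3×micro: -2; S2 reads c1=-2 → after 1×micro: -2047/512 ⇒ (c0=1, c1=-2, c2=-2047/512)

c1 at macro-step 4 = -2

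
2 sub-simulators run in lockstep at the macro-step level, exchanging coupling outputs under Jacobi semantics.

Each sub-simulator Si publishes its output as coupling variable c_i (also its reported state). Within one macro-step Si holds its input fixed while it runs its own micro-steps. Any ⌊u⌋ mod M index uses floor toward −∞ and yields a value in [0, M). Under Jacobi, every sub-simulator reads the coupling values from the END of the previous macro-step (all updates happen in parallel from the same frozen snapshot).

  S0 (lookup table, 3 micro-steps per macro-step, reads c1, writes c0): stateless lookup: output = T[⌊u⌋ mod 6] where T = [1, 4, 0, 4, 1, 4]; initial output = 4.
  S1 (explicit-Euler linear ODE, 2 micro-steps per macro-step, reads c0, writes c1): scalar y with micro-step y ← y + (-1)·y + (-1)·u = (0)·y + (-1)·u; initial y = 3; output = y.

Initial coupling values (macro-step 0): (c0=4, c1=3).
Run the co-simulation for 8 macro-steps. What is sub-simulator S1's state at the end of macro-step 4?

S1 state at macro-step 4 = 0

macro 1: S0 reads c1=3 → after 3×micro: 4; S1 reads c0=4 → after 2×micro: -4 ⇒ (c0=4, c1=-4)
macro 2: S0 reads c1=-4 → after 3×micro: 0; S1 reads c0=4 → after 2×micro: -4 ⇒ (c0=0, c1=-4)
macro 3: S0 reads c1=-4 → after 3×micro: 0; S1 reads c0=0 → after 2×micro: 0 ⇒ (c0=0, c1=0)
macro 4: S0 reads c1=0 → after 3×micro: 1; S1 reads c0=0 → after 2×micro: 0 ⇒ (c0=1, c1=0)
macro 5: S0 reads c1=0 → after 3×micro: 1; S1 reads c0=1 → after 2×micro: -1 ⇒ (c0=1, c1=-1)
macro 6: S0 reads c1=-1 → after 3×micro: 4; S1 reads c0=1 → after 2×micro: -1 ⇒ (c0=4, c1=-1)
macro 7: S0 reads c1=-1 → after 3×micro: 4; S1 reads c0=4 → after 2×micro: -4 ⇒ (c0=4, c1=-4)
macro 8: S0 reads c1=-4 → after 3×micro: 0; S1 reads c0=4 → after 2×micro: -4 ⇒ (c0=0, c1=-4)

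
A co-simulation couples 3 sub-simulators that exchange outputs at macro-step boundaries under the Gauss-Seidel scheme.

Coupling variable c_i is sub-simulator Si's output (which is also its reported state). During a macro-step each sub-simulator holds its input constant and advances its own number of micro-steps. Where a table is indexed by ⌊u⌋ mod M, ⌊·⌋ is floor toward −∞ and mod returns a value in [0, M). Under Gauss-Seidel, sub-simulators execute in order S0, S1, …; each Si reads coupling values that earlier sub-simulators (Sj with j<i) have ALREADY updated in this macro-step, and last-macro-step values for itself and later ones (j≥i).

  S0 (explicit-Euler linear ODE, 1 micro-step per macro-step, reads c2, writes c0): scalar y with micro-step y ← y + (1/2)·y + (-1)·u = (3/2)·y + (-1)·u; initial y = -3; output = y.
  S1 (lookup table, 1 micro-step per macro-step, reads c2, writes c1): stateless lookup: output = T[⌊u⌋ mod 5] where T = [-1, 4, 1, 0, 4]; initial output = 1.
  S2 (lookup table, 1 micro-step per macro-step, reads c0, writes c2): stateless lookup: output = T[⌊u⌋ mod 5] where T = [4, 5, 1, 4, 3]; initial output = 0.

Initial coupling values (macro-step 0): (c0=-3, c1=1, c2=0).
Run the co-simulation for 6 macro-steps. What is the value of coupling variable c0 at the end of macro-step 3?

macro 1: S0 reads c2=0 → after 1×micro: -9/2; S1 reads c2=0 → after 1×micro: -1; S2 reads c0=-9/2 → after 1×micro: 4 ⇒ (c0=-9/2, c1=-1, c2=4)
macro 2: S0 reads c2=4 → after 1×micro: -43/4; S1 reads c2=4 → after 1×micro: 4; S2 reads c0=-43/4 → after 1×micro: 3 ⇒ (c0=-43/4, c1=4, c2=3)
macro 3: S0 reads c2=3 → after 1×micro: -153/8; S1 reads c2=3 → after 1×micro: 0; S2 reads c0=-153/8 → after 1×micro: 4 ⇒ (c0=-153/8, c1=0, c2=4)
macro 4: S0 reads c2=4 → after 1×micro: -523/16; S1 reads c2=4 → after 1×micro: 4; S2 reads c0=-523/16 → after 1×micro: 1 ⇒ (c0=-523/16, c1=4, c2=1)
macro 5: S0 reads c2=1 → after 1×micro: -1601/32; S1 reads c2=1 → after 1×micro: 4; S2 reads c0=-1601/32 → after 1×micro: 3 ⇒ (c0=-1601/32, c1=4, c2=3)
macro 6: S0 reads c2=3 → after 1×micro: -4995/64; S1 reads c2=3 → after 1×micro: 0; S2 reads c0=-4995/64 → after 1×micro: 5 ⇒ (c0=-4995/64, c1=0, c2=5)

c0 at macro-step 3 = -153/8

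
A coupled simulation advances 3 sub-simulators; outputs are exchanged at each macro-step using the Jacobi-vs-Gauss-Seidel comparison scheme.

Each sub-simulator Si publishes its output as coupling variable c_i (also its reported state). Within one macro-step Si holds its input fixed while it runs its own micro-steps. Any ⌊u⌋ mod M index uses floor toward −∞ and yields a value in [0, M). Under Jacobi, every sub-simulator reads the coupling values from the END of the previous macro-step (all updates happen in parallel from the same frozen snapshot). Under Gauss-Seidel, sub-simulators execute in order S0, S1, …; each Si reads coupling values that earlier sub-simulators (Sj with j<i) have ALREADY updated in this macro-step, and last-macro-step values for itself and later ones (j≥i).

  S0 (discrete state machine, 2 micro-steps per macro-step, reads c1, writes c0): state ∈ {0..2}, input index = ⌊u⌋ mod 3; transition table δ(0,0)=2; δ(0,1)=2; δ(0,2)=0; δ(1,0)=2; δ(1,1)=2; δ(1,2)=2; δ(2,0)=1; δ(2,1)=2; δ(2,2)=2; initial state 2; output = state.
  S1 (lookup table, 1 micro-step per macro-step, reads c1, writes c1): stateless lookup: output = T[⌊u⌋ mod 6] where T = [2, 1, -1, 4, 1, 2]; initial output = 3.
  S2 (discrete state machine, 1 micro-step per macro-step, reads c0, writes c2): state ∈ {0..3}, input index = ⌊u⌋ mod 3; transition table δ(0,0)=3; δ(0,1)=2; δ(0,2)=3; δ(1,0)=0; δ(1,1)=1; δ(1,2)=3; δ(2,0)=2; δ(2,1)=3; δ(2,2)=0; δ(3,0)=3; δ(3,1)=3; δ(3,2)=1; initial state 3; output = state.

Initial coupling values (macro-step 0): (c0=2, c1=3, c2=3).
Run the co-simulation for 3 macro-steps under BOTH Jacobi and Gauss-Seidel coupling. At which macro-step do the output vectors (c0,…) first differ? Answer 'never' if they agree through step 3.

first divergence at macro-step: never

[Jacobi] macro 1: S0 reads c1=3 → after 2×micro: 2; S1 reads c1=3 → after 1×micro: 4; S2 reads c0=2 → after 1×micro: 1 ⇒ (c0=2, c1=4, c2=1)
[Jacobi] macro 2: S0 reads c1=4 → after 2×micro: 2; S1 reads c1=4 → after 1×micro: 1; S2 reads c0=2 → after 1×micro: 3 ⇒ (c0=2, c1=1, c2=3)
[Jacobi] macro 3: S0 reads c1=1 → after 2×micro: 2; S1 reads c1=1 → after 1×micro: 1; S2 reads c0=2 → after 1×micro: 1 ⇒ (c0=2, c1=1, c2=1)
[Gauss-Seidel] macro 1: S0 reads c1=3 → after 2×micro: 2; S1 reads c1=3 → after 1×micro: 4; S2 reads c0=2 → after 1×micro: 1 ⇒ (c0=2, c1=4, c2=1)
[Gauss-Seidel] macro 2: S0 reads c1=4 → after 2×micro: 2; S1 reads c1=4 → after 1×micro: 1; S2 reads c0=2 → after 1×micro: 3 ⇒ (c0=2, c1=1, c2=3)
[Gauss-Seidel] macro 3: S0 reads c1=1 → after 2×micro: 2; S1 reads c1=1 → after 1×micro: 1; S2 reads c0=2 → after 1×micro: 1 ⇒ (c0=2, c1=1, c2=1)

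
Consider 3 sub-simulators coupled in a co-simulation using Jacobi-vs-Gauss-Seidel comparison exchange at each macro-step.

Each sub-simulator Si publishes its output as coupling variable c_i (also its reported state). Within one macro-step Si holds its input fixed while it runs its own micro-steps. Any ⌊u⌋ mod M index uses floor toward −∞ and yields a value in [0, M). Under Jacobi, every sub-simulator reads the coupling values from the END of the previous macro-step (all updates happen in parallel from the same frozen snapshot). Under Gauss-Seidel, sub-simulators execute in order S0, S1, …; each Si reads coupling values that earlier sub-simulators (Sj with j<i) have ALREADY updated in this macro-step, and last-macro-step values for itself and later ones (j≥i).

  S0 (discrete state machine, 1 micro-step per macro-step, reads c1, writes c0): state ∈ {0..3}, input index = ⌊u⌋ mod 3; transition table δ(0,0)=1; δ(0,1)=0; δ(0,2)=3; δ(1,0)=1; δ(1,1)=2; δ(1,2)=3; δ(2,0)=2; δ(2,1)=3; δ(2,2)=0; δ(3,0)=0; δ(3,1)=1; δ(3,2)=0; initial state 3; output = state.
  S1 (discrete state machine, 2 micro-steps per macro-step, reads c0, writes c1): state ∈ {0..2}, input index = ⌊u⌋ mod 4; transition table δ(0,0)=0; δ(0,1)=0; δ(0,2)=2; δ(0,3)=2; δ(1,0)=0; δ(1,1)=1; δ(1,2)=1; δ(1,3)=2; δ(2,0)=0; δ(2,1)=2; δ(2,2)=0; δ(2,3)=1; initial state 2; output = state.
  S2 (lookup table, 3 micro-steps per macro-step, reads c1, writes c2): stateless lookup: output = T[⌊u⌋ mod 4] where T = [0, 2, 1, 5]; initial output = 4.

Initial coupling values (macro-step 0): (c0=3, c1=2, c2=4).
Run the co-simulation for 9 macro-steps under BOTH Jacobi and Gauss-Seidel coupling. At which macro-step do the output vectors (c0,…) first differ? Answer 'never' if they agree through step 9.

first divergence at macro-step: 1

[Jacobi] macro 1: S0 reads c1=2 → after 1×micro: 0; S1 reads c0=3 → after 2×micro: 2; S2 reads c1=2 → after 3×micro: 1 ⇒ (c0=0, c1=2, c2=1)
[Jacobi] macro 2: S0 reads c1=2 → after 1×micro: 3; S1 reads c0=0 → after 2×micro: 0; S2 reads c1=2 → after 3×micro: 1 ⇒ (c0=3, c1=0, c2=1)
[Jacobi] macro 3: S0 reads c1=0 → after 1×micro: 0; S1 reads c0=3 → after 2×micro: 1; S2 reads c1=0 → after 3×micro: 0 ⇒ (c0=0, c1=1, c2=0)
[Jacobi] macro 4: S0 reads c1=1 → after 1×micro: 0; S1 reads c0=0 → after 2×micro: 0; S2 reads c1=1 → after 3×micro: 2 ⇒ (c0=0, c1=0, c2=2)
[Jacobi] macro 5: S0 reads c1=0 → after 1×micro: 1; S1 reads c0=0 → after 2×micro: 0; S2 reads c1=0 → after 3×micro: 0 ⇒ (c0=1, c1=0, c2=0)
[Jacobi] macro 6: S0 reads c1=0 → after 1×micro: 1; S1 reads c0=1 → after 2×micro: 0; S2 reads c1=0 → after 3×micro: 0 ⇒ (c0=1, c1=0, c2=0)
[Jacobi] macro 7: S0 reads c1=0 → after 1×micro: 1; S1 reads c0=1 → after 2×micro: 0; S2 reads c1=0 → after 3×micro: 0 ⇒ (c0=1, c1=0, c2=0)
[Jacobi] macro 8: S0 reads c1=0 → after 1×micro: 1; S1 reads c0=1 → after 2×micro: 0; S2 reads c1=0 → after 3×micro: 0 ⇒ (c0=1, c1=0, c2=0)
[Jacobi] macro 9: S0 reads c1=0 → after 1×micro: 1; S1 reads c0=1 → after 2×micro: 0; S2 reads c1=0 → after 3×micro: 0 ⇒ (c0=1, c1=0, c2=0)
[Gauss-Seidel] macro 1: S0 reads c1=2 → after 1×micro: 0; S1 reads c0=0 → after 2×micro: 0; S2 reads c1=0 → after 3×micro: 0 ⇒ (c0=0, c1=0, c2=0)
[Gauss-Seidel] macro 2: S0 reads c1=0 → after 1×micro: 1; S1 reads c0=1 → after 2×micro: 0; S2 reads c1=0 → after 3×micro: 0 ⇒ (c0=1, c1=0, c2=0)
[Gauss-Seidel] macro 3: S0 reads c1=0 → after 1×micro: 1; S1 reads c0=1 → after 2×micro: 0; S2 reads c1=0 → after 3×micro: 0 ⇒ (c0=1, c1=0, c2=0)
[Gauss-Seidel] macro 4: S0 reads c1=0 → after 1×micro: 1; S1 reads c0=1 → after 2×micro: 0; S2 reads c1=0 → after 3×micro: 0 ⇒ (c0=1, c1=0, c2=0)
[Gauss-Seidel] macro 5: S0 reads c1=0 → after 1×micro: 1; S1 reads c0=1 → after 2×micro: 0; S2 reads c1=0 → after 3×micro: 0 ⇒ (c0=1, c1=0, c2=0)
[Gauss-Seidel] macro 6: S0 reads c1=0 → after 1×micro: 1; S1 reads c0=1 → after 2×micro: 0; S2 reads c1=0 → after 3×micro: 0 ⇒ (c0=1, c1=0, c2=0)
[Gauss-Seidel] macro 7: S0 reads c1=0 → after 1×micro: 1; S1 reads c0=1 → after 2×micro: 0; S2 reads c1=0 → after 3×micro: 0 ⇒ (c0=1, c1=0, c2=0)
[Gauss-Seidel] macro 8: S0 reads c1=0 → after 1×micro: 1; S1 reads c0=1 → after 2×micro: 0; S2 reads c1=0 → after 3×micro: 0 ⇒ (c0=1, c1=0, c2=0)
[Gauss-Seidel] macro 9: S0 reads c1=0 → after 1×micro: 1; S1 reads c0=1 → after 2×micro: 0; S2 reads c1=0 → after 3×micro: 0 ⇒ (c0=1, c1=0, c2=0)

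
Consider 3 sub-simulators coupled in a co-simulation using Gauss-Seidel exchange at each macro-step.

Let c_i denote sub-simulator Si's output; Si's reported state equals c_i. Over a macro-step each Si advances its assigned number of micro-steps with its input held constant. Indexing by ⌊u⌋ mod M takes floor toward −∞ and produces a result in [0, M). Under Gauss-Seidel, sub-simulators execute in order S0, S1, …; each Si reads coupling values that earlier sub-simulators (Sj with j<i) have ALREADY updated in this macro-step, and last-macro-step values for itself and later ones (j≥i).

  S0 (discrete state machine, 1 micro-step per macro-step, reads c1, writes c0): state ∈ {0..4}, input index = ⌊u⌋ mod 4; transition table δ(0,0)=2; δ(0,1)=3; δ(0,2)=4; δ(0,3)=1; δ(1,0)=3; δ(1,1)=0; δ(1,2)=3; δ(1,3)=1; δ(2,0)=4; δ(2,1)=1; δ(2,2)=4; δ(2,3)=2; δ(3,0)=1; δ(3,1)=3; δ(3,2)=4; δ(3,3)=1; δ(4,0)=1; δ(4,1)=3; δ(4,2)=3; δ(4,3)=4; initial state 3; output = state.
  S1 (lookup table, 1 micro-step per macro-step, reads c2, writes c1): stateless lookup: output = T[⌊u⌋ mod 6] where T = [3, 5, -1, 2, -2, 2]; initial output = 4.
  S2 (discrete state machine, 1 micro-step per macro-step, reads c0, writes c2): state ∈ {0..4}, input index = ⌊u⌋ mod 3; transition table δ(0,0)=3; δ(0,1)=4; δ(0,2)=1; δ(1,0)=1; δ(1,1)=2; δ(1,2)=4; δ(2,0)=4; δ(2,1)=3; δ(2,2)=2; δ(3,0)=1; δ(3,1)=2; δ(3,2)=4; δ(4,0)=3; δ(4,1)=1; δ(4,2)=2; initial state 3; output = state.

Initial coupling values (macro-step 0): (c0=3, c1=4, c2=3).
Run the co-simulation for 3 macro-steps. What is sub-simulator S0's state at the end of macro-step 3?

macro 1: S0 reads c1=4 → after 1×micro: 1; S1 reads c2=3 → after 1×micro: 2; S2 reads c0=1 → after 1×micro: 2 ⇒ (c0=1, c1=2, c2=2)
macro 2: S0 reads c1=2 → after 1×micro: 3; S1 reads c2=2 → after 1×micro: -1; S2 reads c0=3 → after 1×micro: 4 ⇒ (c0=3, c1=-1, c2=4)
macro 3: S0 reads c1=-1 → after 1×micro: 1; S1 reads c2=4 → after 1×micro: -2; S2 reads c0=1 → after 1×micro: 1 ⇒ (c0=1, c1=-2, c2=1)

S0 state at macro-step 3 = 1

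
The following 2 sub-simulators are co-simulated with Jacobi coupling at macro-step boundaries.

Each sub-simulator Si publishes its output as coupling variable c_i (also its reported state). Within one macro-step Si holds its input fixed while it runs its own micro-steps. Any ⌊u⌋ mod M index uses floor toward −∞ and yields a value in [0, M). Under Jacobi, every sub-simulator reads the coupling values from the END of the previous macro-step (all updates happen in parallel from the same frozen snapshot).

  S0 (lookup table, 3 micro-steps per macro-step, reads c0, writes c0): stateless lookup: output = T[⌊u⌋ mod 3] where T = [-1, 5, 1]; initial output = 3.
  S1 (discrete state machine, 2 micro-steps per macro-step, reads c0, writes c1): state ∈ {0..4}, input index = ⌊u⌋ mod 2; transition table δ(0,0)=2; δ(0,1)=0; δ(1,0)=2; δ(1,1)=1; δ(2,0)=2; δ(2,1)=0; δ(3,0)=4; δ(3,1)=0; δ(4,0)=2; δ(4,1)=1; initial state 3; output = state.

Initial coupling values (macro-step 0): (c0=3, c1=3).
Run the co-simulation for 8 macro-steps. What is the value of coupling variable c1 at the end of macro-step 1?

c1 at macro-step 1 = 0

macro 1: S0 reads c0=3 → after 3×micro: -1; S1 reads c0=3 → after 2×micro: 0 ⇒ (c0=-1, c1=0)
macro 2: S0 reads c0=-1 → after 3×micro: 1; S1 reads c0=-1 → after 2×micro: 0 ⇒ (c0=1, c1=0)
macro 3: S0 reads c0=1 → after 3×micro: 5; S1 reads c0=1 → after 2×micro: 0 ⇒ (c0=5, c1=0)
macro 4: S0 reads c0=5 → after 3×micro: 1; S1 reads c0=5 → after 2×micro: 0 ⇒ (c0=1, c1=0)
macro 5: S0 reads c0=1 → after 3×micro: 5; S1 reads c0=1 → after 2×micro: 0 ⇒ (c0=5, c1=0)
macro 6: S0 reads c0=5 → after 3×micro: 1; S1 reads c0=5 → after 2×micro: 0 ⇒ (c0=1, c1=0)
macro 7: S0 reads c0=1 → after 3×micro: 5; S1 reads c0=1 → after 2×micro: 0 ⇒ (c0=5, c1=0)
macro 8: S0 reads c0=5 → after 3×micro: 1; S1 reads c0=5 → after 2×micro: 0 ⇒ (c0=1, c1=0)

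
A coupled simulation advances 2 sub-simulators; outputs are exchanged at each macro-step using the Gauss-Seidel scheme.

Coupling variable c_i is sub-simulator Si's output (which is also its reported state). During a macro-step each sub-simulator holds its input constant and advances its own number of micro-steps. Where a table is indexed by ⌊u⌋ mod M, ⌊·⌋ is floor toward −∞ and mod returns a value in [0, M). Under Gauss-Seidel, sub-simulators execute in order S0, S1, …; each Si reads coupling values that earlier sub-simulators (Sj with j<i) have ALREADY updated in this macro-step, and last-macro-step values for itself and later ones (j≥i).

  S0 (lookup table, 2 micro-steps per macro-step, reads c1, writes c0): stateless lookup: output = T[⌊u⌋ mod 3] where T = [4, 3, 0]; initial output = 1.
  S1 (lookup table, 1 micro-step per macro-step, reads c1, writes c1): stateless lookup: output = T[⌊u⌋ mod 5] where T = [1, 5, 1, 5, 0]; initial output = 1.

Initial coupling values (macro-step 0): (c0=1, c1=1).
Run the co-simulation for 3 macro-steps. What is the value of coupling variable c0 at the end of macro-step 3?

c0 at macro-step 3 = 3

macro 1: S0 reads c1=1 → after 2×micro: 3; S1 reads c1=1 → after 1×micro: 5 ⇒ (c0=3, c1=5)
macro 2: S0 reads c1=5 → after 2×micro: 0; S1 reads c1=5 → after 1×micro: 1 ⇒ (c0=0, c1=1)
macro 3: S0 reads c1=1 → after 2×micro: 3; S1 reads c1=1 → after 1×micro: 5 ⇒ (c0=3, c1=5)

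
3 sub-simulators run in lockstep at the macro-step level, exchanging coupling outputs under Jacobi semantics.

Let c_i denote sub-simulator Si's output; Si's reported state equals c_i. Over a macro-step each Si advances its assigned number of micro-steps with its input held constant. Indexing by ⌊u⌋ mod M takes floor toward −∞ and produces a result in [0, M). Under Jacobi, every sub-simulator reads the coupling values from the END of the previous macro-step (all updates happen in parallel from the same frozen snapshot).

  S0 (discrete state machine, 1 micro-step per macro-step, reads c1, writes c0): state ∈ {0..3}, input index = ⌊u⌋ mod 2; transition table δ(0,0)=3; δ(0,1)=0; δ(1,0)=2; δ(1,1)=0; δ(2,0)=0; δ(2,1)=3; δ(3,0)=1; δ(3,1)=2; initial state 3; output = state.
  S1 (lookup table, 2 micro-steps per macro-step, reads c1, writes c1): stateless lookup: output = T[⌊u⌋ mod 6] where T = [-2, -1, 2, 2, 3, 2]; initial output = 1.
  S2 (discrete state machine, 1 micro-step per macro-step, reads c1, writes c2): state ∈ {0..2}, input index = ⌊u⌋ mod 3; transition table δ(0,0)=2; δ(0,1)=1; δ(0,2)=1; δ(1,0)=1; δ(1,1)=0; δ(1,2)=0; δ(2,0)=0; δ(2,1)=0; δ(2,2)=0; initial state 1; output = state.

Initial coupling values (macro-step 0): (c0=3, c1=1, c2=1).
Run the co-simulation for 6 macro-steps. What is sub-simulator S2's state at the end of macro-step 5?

macro 1: S0 reads c1=1 → after 1×micro: 2; S1 reads c1=1 → after 2×micro: -1; S2 reads c1=1 → after 1×micro: 0 ⇒ (c0=2, c1=-1, c2=0)
macro 2: S0 reads c1=-1 → after 1×micro: 3; S1 reads c1=-1 → after 2×micro: 2; S2 reads c1=-1 → after 1×micro: 1 ⇒ (c0=3, c1=2, c2=1)
macro 3: S0 reads c1=2 → after 1×micro: 1; S1 reads c1=2 → after 2×micro: 2; S2 reads c1=2 → after 1×micro: 0 ⇒ (c0=1, c1=2, c2=0)
macro 4: S0 reads c1=2 → after 1×micro: 2; S1 reads c1=2 → after 2×micro: 2; S2 reads c1=2 → after 1×micro: 1 ⇒ (c0=2, c1=2, c2=1)
macro 5: S0 reads c1=2 → after 1×micro: 0; S1 reads c1=2 → after 2×micro: 2; S2 reads c1=2 → after 1×micro: 0 ⇒ (c0=0, c1=2, c2=0)
macro 6: S0 reads c1=2 → after 1×micro: 3; S1 reads c1=2 → after 2×micro: 2; S2 reads c1=2 → after 1×micro: 1 ⇒ (c0=3, c1=2, c2=1)

S2 state at macro-step 5 = 0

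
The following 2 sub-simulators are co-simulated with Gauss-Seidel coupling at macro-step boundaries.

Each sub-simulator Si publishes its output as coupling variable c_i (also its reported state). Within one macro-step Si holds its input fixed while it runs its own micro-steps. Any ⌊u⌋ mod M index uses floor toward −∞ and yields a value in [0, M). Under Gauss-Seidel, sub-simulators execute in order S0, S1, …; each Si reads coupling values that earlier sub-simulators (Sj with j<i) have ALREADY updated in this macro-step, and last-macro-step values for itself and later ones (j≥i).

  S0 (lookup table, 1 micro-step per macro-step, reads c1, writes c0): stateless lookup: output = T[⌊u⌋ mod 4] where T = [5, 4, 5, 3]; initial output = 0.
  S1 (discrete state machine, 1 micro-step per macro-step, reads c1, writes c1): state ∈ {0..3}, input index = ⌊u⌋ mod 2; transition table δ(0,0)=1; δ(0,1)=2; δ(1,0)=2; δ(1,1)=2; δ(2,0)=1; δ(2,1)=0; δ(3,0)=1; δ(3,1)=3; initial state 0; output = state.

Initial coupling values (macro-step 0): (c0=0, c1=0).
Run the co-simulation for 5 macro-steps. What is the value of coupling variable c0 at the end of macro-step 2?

c0 at macro-step 2 = 4

macro 1: S0 reads c1=0 → after 1×micro: 5; S1 reads c1=0 → after 1×micro: 1 ⇒ (c0=5, c1=1)
macro 2: S0 reads c1=1 → after 1×micro: 4; S1 reads c1=1 → after 1×micro: 2 ⇒ (c0=4, c1=2)
macro 3: S0 reads c1=2 → after 1×micro: 5; S1 reads c1=2 → after 1×micro: 1 ⇒ (c0=5, c1=1)
macro 4: S0 reads c1=1 → after 1×micro: 4; S1 reads c1=1 → after 1×micro: 2 ⇒ (c0=4, c1=2)
macro 5: S0 reads c1=2 → after 1×micro: 5; S1 reads c1=2 → after 1×micro: 1 ⇒ (c0=5, c1=1)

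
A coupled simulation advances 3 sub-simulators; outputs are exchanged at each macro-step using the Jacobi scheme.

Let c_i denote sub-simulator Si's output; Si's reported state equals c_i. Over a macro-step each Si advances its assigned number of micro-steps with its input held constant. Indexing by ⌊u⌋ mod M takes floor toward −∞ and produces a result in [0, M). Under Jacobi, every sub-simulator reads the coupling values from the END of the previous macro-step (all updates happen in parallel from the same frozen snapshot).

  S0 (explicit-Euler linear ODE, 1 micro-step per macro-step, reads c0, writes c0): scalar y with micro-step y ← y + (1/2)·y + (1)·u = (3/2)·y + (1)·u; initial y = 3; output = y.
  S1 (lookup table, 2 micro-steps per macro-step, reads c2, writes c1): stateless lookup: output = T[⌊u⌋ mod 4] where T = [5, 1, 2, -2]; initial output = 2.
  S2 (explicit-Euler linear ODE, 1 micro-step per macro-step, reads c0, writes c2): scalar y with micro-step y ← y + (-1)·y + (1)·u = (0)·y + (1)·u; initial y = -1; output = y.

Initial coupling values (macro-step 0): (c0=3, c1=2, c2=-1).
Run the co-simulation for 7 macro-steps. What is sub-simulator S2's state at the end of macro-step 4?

S2 state at macro-step 4 = 375/8

macro 1: S0 reads c0=3 → after 1×micro: 15/2; S1 reads c2=-1 → after 2×micro: -2; S2 reads c0=3 → after 1×micro: 3 ⇒ (c0=15/2, c1=-2, c2=3)
macro 2: S0 reads c0=15/2 → after 1×micro: 75/4; S1 reads c2=3 → after 2×micro: -2; S2 reads c0=15/2 → after 1×micro: 15/2 ⇒ (c0=75/4, c1=-2, c2=15/2)
macro 3: S0 reads c0=75/4 → after 1×micro: 375/8; S1 reads c2=15/2 → after 2×micro: -2; S2 reads c0=75/4 → after 1×micro: 75/4 ⇒ (c0=375/8, c1=-2, c2=75/4)
macro 4: S0 reads c0=375/8 → after 1×micro: 1875/16; S1 reads c2=75/4 → after 2×micro: 2; S2 reads c0=375/8 → after 1×micro: 375/8 ⇒ (c0=1875/16, c1=2, c2=375/8)
macro 5: S0 reads c0=1875/16 → after 1×micro: 9375/32; S1 reads c2=375/8 → after 2×micro: 2; S2 reads c0=1875/16 → after 1×micro: 1875/16 ⇒ (c0=9375/32, c1=2, c2=1875/16)
macro 6: S0 reads c0=9375/32 → after 1×micro: 46875/64; S1 reads c2=1875/16 → after 2×micro: 1; S2 reads c0=9375/32 → after 1×micro: 9375/32 ⇒ (c0=46875/64, c1=1, c2=9375/32)
macro 7: S0 reads c0=46875/64 → after 1×micro: 234375/128; S1 reads c2=9375/32 → after 2×micro: 5; S2 reads c0=46875/64 → after 1×micro: 46875/64 ⇒ (c0=234375/128, c1=5, c2=46875/64)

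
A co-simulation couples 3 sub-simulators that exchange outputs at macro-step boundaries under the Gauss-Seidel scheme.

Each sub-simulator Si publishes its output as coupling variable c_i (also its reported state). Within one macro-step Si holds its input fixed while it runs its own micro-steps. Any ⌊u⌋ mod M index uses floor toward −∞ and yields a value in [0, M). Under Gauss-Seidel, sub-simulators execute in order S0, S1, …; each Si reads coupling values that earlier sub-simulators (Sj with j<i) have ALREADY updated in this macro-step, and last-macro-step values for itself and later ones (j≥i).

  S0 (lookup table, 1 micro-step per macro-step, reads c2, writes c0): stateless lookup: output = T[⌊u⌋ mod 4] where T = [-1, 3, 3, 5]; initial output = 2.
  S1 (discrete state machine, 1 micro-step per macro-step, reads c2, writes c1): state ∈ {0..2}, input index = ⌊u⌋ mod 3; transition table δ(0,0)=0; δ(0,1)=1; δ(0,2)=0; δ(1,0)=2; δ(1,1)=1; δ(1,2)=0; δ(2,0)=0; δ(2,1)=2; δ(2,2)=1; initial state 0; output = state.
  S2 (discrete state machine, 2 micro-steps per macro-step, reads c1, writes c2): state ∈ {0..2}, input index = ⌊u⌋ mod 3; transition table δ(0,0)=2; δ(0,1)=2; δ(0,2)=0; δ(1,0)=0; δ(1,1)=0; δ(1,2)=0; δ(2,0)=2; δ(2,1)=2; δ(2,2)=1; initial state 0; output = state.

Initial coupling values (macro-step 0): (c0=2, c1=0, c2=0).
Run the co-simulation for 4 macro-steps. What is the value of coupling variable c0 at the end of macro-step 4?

macro 1: S0 reads c2=0 → after 1×micro: -1; S1 reads c2=0 → after 1×micro: 0; S2 reads c1=0 → after 2×micro: 2 ⇒ (c0=-1, c1=0, c2=2)
macro 2: S0 reads c2=2 → after 1×micro: 3; S1 reads c2=2 → after 1×micro: 0; S2 reads c1=0 → after 2×micro: 2 ⇒ (c0=3, c1=0, c2=2)
macro 3: S0 reads c2=2 → after 1×micro: 3; S1 reads c2=2 → after 1×micro: 0; S2 reads c1=0 → after 2×micro: 2 ⇒ (c0=3, c1=0, c2=2)
macro 4: S0 reads c2=2 → after 1×micro: 3; S1 reads c2=2 → after 1×micro: 0; S2 reads c1=0 → after 2×micro: 2 ⇒ (c0=3, c1=0, c2=2)

c0 at macro-step 4 = 3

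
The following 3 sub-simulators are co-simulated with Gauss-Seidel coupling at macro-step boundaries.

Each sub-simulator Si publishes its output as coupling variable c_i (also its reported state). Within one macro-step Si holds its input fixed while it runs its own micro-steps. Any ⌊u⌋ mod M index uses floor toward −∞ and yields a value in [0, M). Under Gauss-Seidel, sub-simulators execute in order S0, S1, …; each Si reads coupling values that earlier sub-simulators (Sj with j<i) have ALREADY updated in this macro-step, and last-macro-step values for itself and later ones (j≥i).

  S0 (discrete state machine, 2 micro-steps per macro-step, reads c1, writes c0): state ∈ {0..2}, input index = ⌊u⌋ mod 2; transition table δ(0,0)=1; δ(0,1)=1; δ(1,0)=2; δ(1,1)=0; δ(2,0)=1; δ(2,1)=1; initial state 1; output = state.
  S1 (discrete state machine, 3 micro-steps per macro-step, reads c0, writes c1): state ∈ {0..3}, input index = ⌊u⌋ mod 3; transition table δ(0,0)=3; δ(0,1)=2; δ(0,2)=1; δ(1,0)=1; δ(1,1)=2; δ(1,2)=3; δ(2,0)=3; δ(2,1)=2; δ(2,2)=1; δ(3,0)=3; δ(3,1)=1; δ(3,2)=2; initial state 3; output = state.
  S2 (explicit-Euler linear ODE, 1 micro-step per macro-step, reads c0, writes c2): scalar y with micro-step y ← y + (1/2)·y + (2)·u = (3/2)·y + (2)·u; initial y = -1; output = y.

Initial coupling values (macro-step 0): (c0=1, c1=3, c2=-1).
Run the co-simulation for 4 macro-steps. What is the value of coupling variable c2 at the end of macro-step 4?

macro 1: S0 reads c1=3 → after 2×micro: 1; S1 reads c0=1 → after 3×micro: 2; S2 reads c0=1 → after 1×micro: 1/2 ⇒ (c0=1, c1=2, c2=1/2)
macro 2: S0 reads c1=2 → after 2×micro: 1; S1 reads c0=1 → after 3×micro: 2; S2 reads c0=1 → after 1×micro: 11/4 ⇒ (c0=1, c1=2, c2=11/4)
macro 3: S0 reads c1=2 → after 2×micro: 1; S1 reads c0=1 → after 3×micro: 2; S2 reads c0=1 → after 1×micro: 49/8 ⇒ (c0=1, c1=2, c2=49/8)
macro 4: S0 reads c1=2 → after 2×micro: 1; S1 reads c0=1 → after 3×micro: 2; S2 reads c0=1 → after 1×micro: 179/16 ⇒ (c0=1, c1=2, c2=179/16)

c2 at macro-step 4 = 179/16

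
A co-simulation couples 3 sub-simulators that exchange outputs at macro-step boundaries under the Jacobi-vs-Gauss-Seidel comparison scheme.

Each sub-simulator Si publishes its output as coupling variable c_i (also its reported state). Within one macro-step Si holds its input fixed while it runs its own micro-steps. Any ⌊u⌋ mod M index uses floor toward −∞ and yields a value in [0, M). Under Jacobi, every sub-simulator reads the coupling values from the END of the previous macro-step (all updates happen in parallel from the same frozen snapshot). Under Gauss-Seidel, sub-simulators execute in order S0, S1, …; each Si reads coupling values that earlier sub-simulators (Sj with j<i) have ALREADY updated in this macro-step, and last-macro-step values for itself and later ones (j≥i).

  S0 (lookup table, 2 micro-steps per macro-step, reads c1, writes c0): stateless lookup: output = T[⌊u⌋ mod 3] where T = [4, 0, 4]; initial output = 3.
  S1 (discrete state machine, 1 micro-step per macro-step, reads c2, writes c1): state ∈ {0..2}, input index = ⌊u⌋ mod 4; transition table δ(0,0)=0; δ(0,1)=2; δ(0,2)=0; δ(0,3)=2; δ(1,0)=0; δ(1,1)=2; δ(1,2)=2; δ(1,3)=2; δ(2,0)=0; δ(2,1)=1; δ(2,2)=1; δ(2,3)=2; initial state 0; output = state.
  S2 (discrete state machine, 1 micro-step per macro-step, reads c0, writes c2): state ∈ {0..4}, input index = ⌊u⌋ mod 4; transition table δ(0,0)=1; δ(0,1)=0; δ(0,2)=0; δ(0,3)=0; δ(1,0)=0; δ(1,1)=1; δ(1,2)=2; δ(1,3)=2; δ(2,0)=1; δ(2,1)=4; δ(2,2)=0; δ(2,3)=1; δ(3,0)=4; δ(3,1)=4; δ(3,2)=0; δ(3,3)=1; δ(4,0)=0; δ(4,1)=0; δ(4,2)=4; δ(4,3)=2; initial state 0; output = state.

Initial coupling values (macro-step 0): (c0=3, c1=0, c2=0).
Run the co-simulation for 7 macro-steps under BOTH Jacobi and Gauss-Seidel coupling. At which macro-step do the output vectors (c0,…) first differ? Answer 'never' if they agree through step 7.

first divergence at macro-step: 1

[Jacobi] macro 1: S0 reads c1=0 → after 2×micro: 4; S1 reads c2=0 → after 1×micro: 0; S2 reads c0=3 → after 1×micro: 0 ⇒ (c0=4, c1=0, c2=0)
[Jacobi] macro 2: S0 reads c1=0 → after 2×micro: 4; S1 reads c2=0 → after 1×micro: 0; S2 reads c0=4 → after 1×micro: 1 ⇒ (c0=4, c1=0, c2=1)
[Jacobi] macro 3: S0 reads c1=0 → after 2×micro: 4; S1 reads c2=1 → after 1×micro: 2; S2 reads c0=4 → after 1×micro: 0 ⇒ (c0=4, c1=2, c2=0)
[Jacobi] macro 4: S0 reads c1=2 → after 2×micro: 4; S1 reads c2=0 → after 1×micro: 0; S2 reads c0=4 → after 1×micro: 1 ⇒ (c0=4, c1=0, c2=1)
[Jacobi] macro 5: S0 reads c1=0 → after 2×micro: 4; S1 reads c2=1 → after 1×micro: 2; S2 reads c0=4 → after 1×micro: 0 ⇒ (c0=4, c1=2, c2=0)
[Jacobi] macro 6: S0 reads c1=2 → after 2×micro: 4; S1 reads c2=0 → after 1×micro: 0; S2 reads c0=4 → after 1×micro: 1 ⇒ (c0=4, c1=0, c2=1)
[Jacobi] macro 7: S0 reads c1=0 → after 2×micro: 4; S1 reads c2=1 → after 1×micro: 2; S2 reads c0=4 → after 1×micro: 0 ⇒ (c0=4, c1=2, c2=0)
[Gauss-Seidel] macro 1: S0 reads c1=0 → after 2×micro: 4; S1 reads c2=0 → after 1×micro: 0; S2 reads c0=4 → after 1×micro: 1 ⇒ (c0=4, c1=0, c2=1)
[Gauss-Seidel] macro 2: S0 reads c1=0 → after 2×micro: 4; S1 reads c2=1 → after 1×micro: 2; S2 reads c0=4 → after 1×micro: 0 ⇒ (c0=4, c1=2, c2=0)
[Gauss-Seidel] macro 3: S0 reads c1=2 → after 2×micro: 4; S1 reads c2=0 → after 1×micro: 0; S2 reads c0=4 → after 1×micro: 1 ⇒ (c0=4, c1=0, c2=1)
[Gauss-Seidel] macro 4: S0 reads c1=0 → after 2×micro: 4; S1 reads c2=1 → after 1×micro: 2; S2 reads c0=4 → after 1×micro: 0 ⇒ (c0=4, c1=2, c2=0)
[Gauss-Seidel] macro 5: S0 reads c1=2 → after 2×micro: 4; S1 reads c2=0 → after 1×micro: 0; S2 reads c0=4 → after 1×micro: 1 ⇒ (c0=4, c1=0, c2=1)
[Gauss-Seidel] macro 6: S0 reads c1=0 → after 2×micro: 4; S1 reads c2=1 → after 1×micro: 2; S2 reads c0=4 → after 1×micro: 0 ⇒ (c0=4, c1=2, c2=0)
[Gauss-Seidel] macro 7: S0 reads c1=2 → after 2×micro: 4; S1 reads c2=0 → after 1×micro: 0; S2 reads c0=4 → after 1×micro: 1 ⇒ (c0=4, c1=0, c2=1)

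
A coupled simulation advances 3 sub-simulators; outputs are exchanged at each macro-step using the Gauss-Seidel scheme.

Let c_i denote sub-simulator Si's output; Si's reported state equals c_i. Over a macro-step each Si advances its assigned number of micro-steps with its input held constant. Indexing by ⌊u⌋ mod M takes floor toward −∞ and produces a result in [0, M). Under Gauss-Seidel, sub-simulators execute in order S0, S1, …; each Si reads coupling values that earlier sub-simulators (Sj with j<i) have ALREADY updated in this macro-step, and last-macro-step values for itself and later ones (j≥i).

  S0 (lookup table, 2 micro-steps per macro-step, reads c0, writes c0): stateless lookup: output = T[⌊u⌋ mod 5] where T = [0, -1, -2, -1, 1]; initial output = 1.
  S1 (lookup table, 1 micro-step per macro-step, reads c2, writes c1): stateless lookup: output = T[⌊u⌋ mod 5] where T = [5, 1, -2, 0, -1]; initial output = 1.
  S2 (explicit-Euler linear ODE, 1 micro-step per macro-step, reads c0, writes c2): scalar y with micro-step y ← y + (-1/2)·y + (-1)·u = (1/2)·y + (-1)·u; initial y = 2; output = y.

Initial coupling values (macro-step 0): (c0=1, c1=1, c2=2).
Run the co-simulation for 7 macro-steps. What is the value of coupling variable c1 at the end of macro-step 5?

c1 at macro-step 5 = -1

macro 1: S0 reads c0=1 → after 2×micro: -1; S1 reads c2=2 → after 1×micro: -2; S2 reads c0=-1 → after 1×micro: 2 ⇒ (c0=-1, c1=-2, c2=2)
macro 2: S0 reads c0=-1 → after 2×micro: 1; S1 reads c2=2 → after 1×micro: -2; S2 reads c0=1 → after 1×micro: 0 ⇒ (c0=1, c1=-2, c2=0)
macro 3: S0 reads c0=1 → after 2×micro: -1; S1 reads c2=0 → after 1×micro: 5; S2 reads c0=-1 → after 1×micro: 1 ⇒ (c0=-1, c1=5, c2=1)
macro 4: S0 reads c0=-1 → after 2×micro: 1; S1 reads c2=1 → after 1×micro: 1; S2 reads c0=1 → after 1×micro: -1/2 ⇒ (c0=1, c1=1, c2=-1/2)
macro 5: S0 reads c0=1 → after 2×micro: -1; S1 reads c2=-1/2 → after 1×micro: -1; S2 reads c0=-1 → after 1×micro: 3/4 ⇒ (c0=-1, c1=-1, c2=3/4)
macro 6: S0 reads c0=-1 → after 2×micro: 1; S1 reads c2=3/4 → after 1×micro: 5; S2 reads c0=1 → after 1×micro: -5/8 ⇒ (c0=1, c1=5, c2=-5/8)
macro 7: S0 reads c0=1 → after 2×micro: -1; S1 reads c2=-5/8 → after 1×micro: -1; S2 reads c0=-1 → after 1×micro: 11/16 ⇒ (c0=-1, c1=-1, c2=11/16)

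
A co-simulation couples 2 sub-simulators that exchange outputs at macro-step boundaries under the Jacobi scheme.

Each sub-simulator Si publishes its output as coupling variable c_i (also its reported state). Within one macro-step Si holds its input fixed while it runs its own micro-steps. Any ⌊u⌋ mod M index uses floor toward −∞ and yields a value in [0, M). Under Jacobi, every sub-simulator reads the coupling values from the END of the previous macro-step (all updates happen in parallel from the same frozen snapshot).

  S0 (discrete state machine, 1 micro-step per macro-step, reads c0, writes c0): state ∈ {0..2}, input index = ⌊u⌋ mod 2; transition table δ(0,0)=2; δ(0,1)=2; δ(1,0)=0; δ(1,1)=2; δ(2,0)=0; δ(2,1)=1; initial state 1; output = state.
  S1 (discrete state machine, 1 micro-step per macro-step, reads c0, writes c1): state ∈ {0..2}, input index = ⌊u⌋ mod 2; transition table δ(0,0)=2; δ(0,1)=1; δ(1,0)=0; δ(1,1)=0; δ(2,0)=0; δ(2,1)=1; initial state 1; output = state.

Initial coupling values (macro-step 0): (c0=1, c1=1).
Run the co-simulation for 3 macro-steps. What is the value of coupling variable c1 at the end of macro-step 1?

c1 at macro-step 1 = 0

macro 1: S0 reads c0=1 → after 1×micro: 2; S1 reads c0=1 → after 1×micro: 0 ⇒ (c0=2, c1=0)
macro 2: S0 reads c0=2 → after 1×micro: 0; S1 reads c0=2 → after 1×micro: 2 ⇒ (c0=0, c1=2)
macro 3: S0 reads c0=0 → after 1×micro: 2; S1 reads c0=0 → after 1×micro: 0 ⇒ (c0=2, c1=0)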